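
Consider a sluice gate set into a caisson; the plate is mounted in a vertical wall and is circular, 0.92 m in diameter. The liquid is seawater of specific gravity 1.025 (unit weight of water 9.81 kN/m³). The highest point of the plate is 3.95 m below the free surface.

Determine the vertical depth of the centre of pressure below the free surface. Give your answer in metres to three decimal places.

h_p = 4.422 m

γ = 1.025 × 9.81 = 10.05525 kN/m³.
The centroid is at the centre, 0.46 m below the top of the plate, so the centroid depth is h_c = 3.95 + 0.46 = 4.41 m.
A = π(0.46)² = 0.664761 m².
Resultant F = γ·h_c·A = 10.05525 × 4.41 × 0.664761 = 29.4779 kN.
I_c = πr⁴/4 = π × 0.46⁴/4 = 0.0351659 m⁴.
Centre of pressure: y_p = y_c + I_c/(y_c·A) = 4.41 + 0.0351659/(4.41 × 0.664761) = 4.41 + 0.0119955 = 4.422 m along the plane.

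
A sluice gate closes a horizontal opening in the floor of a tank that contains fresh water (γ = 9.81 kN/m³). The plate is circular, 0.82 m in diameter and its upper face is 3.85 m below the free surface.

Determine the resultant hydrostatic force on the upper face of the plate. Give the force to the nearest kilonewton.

γ = 9.81 kN/m³.
The plate is horizontal, so pressure is uniform at p = γ·h = 9.81 × 3.85 = 37.7685 kN/m².
A = π(0.41)² = 0.528102 m².
F = p·A = 37.7685 × 0.528102 = 19.9456 kN.

F ≈ 20 kN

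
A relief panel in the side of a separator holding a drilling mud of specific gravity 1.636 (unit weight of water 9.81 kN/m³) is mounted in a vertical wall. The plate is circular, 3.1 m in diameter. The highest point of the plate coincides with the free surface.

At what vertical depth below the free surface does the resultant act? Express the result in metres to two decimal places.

γ = 1.636 × 9.81 = 16.04916 kN/m³.
The centroid is at the centre, 1.55 m below the top of the plate, so the centroid depth is h_c = 1.55 m.
A = π(1.55)² = 7.54768 m².
Resultant F = γ·h_c·A = 16.04916 × 1.55 × 7.54768 = 187.758 kN.
I_c = πr⁴/4 = π × 1.55⁴/4 = 4.53332 m⁴.
Centre of pressure: y_p = y_c + I_c/(y_c·A) = 1.55 + 4.53332/(1.55 × 7.54768) = 1.55 + 0.3875 = 1.9375 m along the plane.

h_p = 1.94 m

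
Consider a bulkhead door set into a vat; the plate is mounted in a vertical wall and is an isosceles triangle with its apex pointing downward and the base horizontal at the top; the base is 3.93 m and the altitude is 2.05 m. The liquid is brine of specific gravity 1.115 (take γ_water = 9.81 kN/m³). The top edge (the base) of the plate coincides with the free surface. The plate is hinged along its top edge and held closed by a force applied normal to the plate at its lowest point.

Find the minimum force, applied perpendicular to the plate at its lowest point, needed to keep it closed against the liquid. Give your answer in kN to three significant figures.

P ≈ 15.1 kN

γ = 1.115 × 9.81 = 10.93815 kN/m³.
With the apex down, the centroid sits h/3 = 2.05/3 = 0.683333 m below the base (the top edge), so the centroid depth is h_c = 0.683333 m.
A = ½ × 3.93 × 2.05 = 4.02825 m².
Resultant F = γ·h_c·A = 10.93815 × 0.683333 × 4.02825 = 30.1087 kN.
I_c = b·h³/36 = 3.93 × 2.05³/36 = 0.940484 m⁴.
Centre of pressure: y_p = y_c + I_c/(y_c·A) = 0.683333 + 0.940484/(0.683333 × 4.02825) = 0.683333 + 0.341667 = 1.025 m along the plane.
The resultant acts 0.683333 + 0.341667 = 1.025 m (along the plate) below the hinge at the top edge, so the moment about the hinge is M = F × 1.025 = 30.1087 × 1.025 = 30.8614 kN·m.
A normal force at the bottom, 2.05 m from the hinge, must supply this moment: P = 30.8614/2.05 = 15.0543 kN.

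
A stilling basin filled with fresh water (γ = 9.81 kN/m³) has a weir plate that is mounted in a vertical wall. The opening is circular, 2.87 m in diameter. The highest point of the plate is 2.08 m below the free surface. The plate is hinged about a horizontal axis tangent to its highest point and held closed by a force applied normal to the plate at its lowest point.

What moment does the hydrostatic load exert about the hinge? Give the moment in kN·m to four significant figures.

M ≈ 352.8 kN·m

γ = 9.81 kN/m³.
The centroid is at the centre, 1.435 m below the top of the plate, so the centroid depth is h_c = 2.08 + 1.435 = 3.515 m.
A = π(1.435)² = 6.46925 m².
Resultant F = γ·h_c·A = 9.81 × 3.515 × 6.46925 = 223.074 kN.
I_c = πr⁴/4 = π × 1.435⁴/4 = 3.33041 m⁴.
Centre of pressure: y_p = y_c + I_c/(y_c·A) = 3.515 + 3.33041/(3.515 × 6.46925) = 3.515 + 0.14646 = 3.66146 m along the plane.
The resultant acts 1.435 + 0.14646 = 1.58146 m (along the plate) below the hinge at the top edge, so the moment about the hinge is M = F × 1.58146 = 223.074 × 1.58146 = 352.783 kN·m.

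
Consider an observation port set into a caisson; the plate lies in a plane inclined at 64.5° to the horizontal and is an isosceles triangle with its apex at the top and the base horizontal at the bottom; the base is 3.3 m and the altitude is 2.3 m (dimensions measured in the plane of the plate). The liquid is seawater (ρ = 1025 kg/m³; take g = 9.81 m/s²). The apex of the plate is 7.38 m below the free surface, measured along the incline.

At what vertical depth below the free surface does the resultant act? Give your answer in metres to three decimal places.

h_p = 8.075 m

γ = ρg = 1025 × 9.81 / 1000 = 10.05525 kN/m³.
Let θ = 64.5° be the plate's angle to the horizontal; measure y along the incline from where the plane meets the free surface. Vertical depth h = y·sinθ with sinθ = 0.902585.
With the apex up, the centroid sits 2h/3 = 2 × 2.3/3 = 1.53333 m below the apex, so y_c = 7.38 + 1.53333 = 8.91333 m and h_c = 8.91333 × 0.902585 = 8.04504 m.
A = ½ × 3.3 × 2.3 = 3.795 m².
Resultant F = γ·h_c·A = 10.05525 × 8.04504 × 3.795 = 306.996 kN.
I_c = b·h³/36 = 3.3 × 2.3³/36 = 1.11531 m⁴.
Centre of pressure: y_p = y_c + I_c/(y_c·A) = 8.91333 + 1.11531/(8.91333 × 3.795) = 8.91333 + 0.0329719 = 8.9463 m along the plane.
Vertically, h_p = y_p·sinθ = 8.9463 × 0.902585 = 8.0748 m.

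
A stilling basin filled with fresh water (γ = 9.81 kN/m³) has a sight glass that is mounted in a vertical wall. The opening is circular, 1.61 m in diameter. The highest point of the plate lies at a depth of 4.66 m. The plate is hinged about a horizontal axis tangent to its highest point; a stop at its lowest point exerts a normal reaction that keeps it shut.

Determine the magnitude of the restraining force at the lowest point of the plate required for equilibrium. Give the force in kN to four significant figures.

P ≈ 56.58 kN

γ = 9.81 kN/m³.
The centroid is at the centre, 0.805 m below the top of the plate, so the centroid depth is h_c = 4.66 + 0.805 = 5.465 m.
A = π(0.805)² = 2.03583 m².
Resultant F = γ·h_c·A = 9.81 × 5.465 × 2.03583 = 109.144 kN.
I_c = πr⁴/4 = π × 0.805⁴/4 = 0.329817 m⁴.
Centre of pressure: y_p = y_c + I_c/(y_c·A) = 5.465 + 0.329817/(5.465 × 2.03583) = 5.465 + 0.0296443 = 5.49464 m along the plane.
The resultant acts 0.805 + 0.0296443 = 0.834644 m (along the plate) below the hinge at the top edge, so the moment about the hinge is M = F × 0.834644 = 109.144 × 0.834644 = 91.0964 kN·m.
A normal force at the bottom, 1.61 m from the hinge, must supply this moment: P = 91.0964/1.61 = 56.5816 kN.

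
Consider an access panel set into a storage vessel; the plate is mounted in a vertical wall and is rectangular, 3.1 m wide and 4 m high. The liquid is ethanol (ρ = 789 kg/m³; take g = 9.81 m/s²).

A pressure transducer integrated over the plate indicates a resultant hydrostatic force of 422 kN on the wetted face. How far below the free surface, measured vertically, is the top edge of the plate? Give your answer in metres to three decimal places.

d_top ≈ 2.397 m

γ = ρg = 789 × 9.81 / 1000 = 7.74009 kN/m³.
A = 3.1 × 4 = 12.4 m².
From F = γ·h_c·A, the centroid depth is h_c = 422/(7.74009 × 12.4) = 4.39688 m.
The centroid lies 4/2 = 2 m below the top edge, so the top edge sits at h_top = 4.39688 − 2 = 2.39688 m below the surface.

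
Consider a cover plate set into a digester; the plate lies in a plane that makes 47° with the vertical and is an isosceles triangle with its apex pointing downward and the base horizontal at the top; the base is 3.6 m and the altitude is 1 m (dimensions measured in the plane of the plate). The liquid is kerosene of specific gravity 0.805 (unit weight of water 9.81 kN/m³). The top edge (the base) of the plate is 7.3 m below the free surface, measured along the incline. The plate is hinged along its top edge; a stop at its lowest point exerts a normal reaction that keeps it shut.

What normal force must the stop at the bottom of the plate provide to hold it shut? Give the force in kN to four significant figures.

γ = 0.805 × 9.81 = 7.89705 kN/m³.
The plate makes 47° with the vertical, i.e. θ = 90° − 47° = 43° to the horizontal. Measuring y along the incline from the free-surface line, vertical depth h = y·sinθ with sinθ = 0.681998.
With the apex down, the centroid sits h/3 = 1/3 = 0.333333 m below the base (the top edge), so y_c = 7.3 + 0.333333 = 7.63333 m and h_c = 7.63333 × 0.681998 = 5.20592 m.
A = ½ × 3.6 × 1 = 1.8 m².
Resultant F = γ·h_c·A = 7.89705 × 5.20592 × 1.8 = 74.0005 kN.
I_c = b·h³/36 = 3.6 × 1³/36 = 0.1 m⁴.
Centre of pressure: y_p = y_c + I_c/(y_c·A) = 7.63333 + 0.1/(7.63333 × 1.8) = 7.63333 + 0.00727802 = 7.64061 m along the plane.
The resultant acts 0.333333 + 0.00727802 = 0.340611 m (along the plate) below the hinge at the top edge, so the moment about the hinge is M = F × 0.340611 = 74.0005 × 0.340611 = 25.2054 kN·m.
A normal force at the bottom, 1 m from the hinge, must supply this moment: P = 25.2054/1 = 25.2054 kN.

P ≈ 25.21 kN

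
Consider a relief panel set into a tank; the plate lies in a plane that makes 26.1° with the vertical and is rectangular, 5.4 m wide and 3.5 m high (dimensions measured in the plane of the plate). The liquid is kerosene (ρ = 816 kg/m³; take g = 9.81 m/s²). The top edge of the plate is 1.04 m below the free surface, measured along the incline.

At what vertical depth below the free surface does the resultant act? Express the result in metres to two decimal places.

γ = ρg = 816 × 9.81 / 1000 = 8.00496 kN/m³.
The plate makes 26.1° with the vertical, i.e. θ = 90° − 26.1° = 63.9° to the horizontal. Measuring y along the incline from the free-surface line, vertical depth h = y·sinθ with sinθ = 0.898028.
The centroid lies 3.5/2 = 1.75 m below the top edge, so y_c = 1.04 + 1.75 = 2.79 m and h_c = 2.79 × 0.898028 = 2.5055 m.
A = 5.4 × 3.5 = 18.9 m².
Resultant F = γ·h_c·A = 8.00496 × 2.5055 × 18.9 = 379.066 kN.
I_c = b·h³/12 = 5.4 × 3.5³/12 = 19.2937 m⁴.
Centre of pressure: y_p = y_c + I_c/(y_c·A) = 2.79 + 19.2937/(2.79 × 18.9) = 2.79 + 0.365889 = 3.15589 m along the plane.
Vertically, h_p = y_p·sinθ = 3.15589 × 0.898028 = 2.83408 m.

h_p = 2.83 m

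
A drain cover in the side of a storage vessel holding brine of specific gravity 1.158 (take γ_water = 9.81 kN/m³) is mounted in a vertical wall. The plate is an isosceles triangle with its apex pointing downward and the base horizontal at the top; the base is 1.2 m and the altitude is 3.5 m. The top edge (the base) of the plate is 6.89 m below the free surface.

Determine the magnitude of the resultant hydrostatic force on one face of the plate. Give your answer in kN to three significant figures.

γ = 1.158 × 9.81 = 11.35998 kN/m³.
With the apex down, the centroid sits h/3 = 3.5/3 = 1.16667 m below the base (the top edge), so the centroid depth is h_c = 6.89 + 1.16667 = 8.05667 m.
A = ½ × 1.2 × 3.5 = 2.1 m².
Resultant F = γ·h_c·A = 11.35998 × 8.05667 × 2.1 = 192.2 kN.

F ≈ 192 kN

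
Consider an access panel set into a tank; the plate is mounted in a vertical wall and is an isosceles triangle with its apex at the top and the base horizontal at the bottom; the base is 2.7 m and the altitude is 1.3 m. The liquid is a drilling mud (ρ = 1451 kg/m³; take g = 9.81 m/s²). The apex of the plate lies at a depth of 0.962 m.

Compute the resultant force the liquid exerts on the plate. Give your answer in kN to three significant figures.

F ≈ 45.7 kN

γ = ρg = 1451 × 9.81 / 1000 = 14.23431 kN/m³.
With the apex up, the centroid sits 2h/3 = 2 × 1.3/3 = 0.866667 m below the apex, so the centroid depth is h_c = 0.962 + 0.866667 = 1.82867 m.
A = ½ × 2.7 × 1.3 = 1.755 m².
Resultant F = γ·h_c·A = 14.23431 × 1.82867 × 1.755 = 45.6824 kN.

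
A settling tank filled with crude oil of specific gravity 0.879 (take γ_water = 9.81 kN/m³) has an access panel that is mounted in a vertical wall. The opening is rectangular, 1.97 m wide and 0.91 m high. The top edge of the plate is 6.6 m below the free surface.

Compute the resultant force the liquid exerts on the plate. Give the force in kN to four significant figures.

γ = 0.879 × 9.81 = 8.62299 kN/m³.
The centroid lies 0.91/2 = 0.455 m below the top edge, so the centroid depth is h_c = 6.6 + 0.455 = 7.055 m.
A = 1.97 × 0.91 = 1.7927 m².
Resultant F = γ·h_c·A = 8.62299 × 7.055 × 1.7927 = 109.059 kN.

F ≈ 109.1 kN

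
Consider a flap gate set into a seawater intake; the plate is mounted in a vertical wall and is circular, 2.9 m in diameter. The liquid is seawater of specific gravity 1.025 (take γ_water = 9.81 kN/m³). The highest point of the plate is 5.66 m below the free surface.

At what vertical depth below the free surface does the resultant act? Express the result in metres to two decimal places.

γ = 1.025 × 9.81 = 10.05525 kN/m³.
The centroid is at the centre, 1.45 m below the top of the plate, so the centroid depth is h_c = 5.66 + 1.45 = 7.11 m.
A = π(1.45)² = 6.6052 m².
Resultant F = γ·h_c·A = 10.05525 × 7.11 × 6.6052 = 472.224 kN.
I_c = πr⁴/4 = π × 1.45⁴/4 = 3.47186 m⁴.
Centre of pressure: y_p = y_c + I_c/(y_c·A) = 7.11 + 3.47186/(7.11 × 6.6052) = 7.11 + 0.0739276 = 7.18393 m along the plane.

h_p = 7.18 m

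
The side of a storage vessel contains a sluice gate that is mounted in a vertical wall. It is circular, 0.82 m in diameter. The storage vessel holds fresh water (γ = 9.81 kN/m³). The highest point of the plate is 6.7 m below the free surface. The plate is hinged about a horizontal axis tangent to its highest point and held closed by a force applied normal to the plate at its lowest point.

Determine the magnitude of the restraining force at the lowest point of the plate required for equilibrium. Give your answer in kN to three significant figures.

P ≈ 18.7 kN

γ = 9.81 kN/m³.
The centroid is at the centre, 0.41 m below the top of the plate, so the centroid depth is h_c = 6.7 + 0.41 = 7.11 m.
A = π(0.41)² = 0.528102 m².
Resultant F = γ·h_c·A = 9.81 × 7.11 × 0.528102 = 36.8346 kN.
I_c = πr⁴/4 = π × 0.41⁴/4 = 0.0221935 m⁴.
Centre of pressure: y_p = y_c + I_c/(y_c·A) = 7.11 + 0.0221935/(7.11 × 0.528102) = 7.11 + 0.00591069 = 7.11591 m along the plane.
The resultant acts 0.41 + 0.00591069 = 0.415911 m (along the plate) below the hinge at the top edge, so the moment about the hinge is M = F × 0.415911 = 36.8346 × 0.415911 = 15.3199 kN·m.
A normal force at the bottom, 0.82 m from the hinge, must supply this moment: P = 15.3199/0.82 = 18.6828 kN.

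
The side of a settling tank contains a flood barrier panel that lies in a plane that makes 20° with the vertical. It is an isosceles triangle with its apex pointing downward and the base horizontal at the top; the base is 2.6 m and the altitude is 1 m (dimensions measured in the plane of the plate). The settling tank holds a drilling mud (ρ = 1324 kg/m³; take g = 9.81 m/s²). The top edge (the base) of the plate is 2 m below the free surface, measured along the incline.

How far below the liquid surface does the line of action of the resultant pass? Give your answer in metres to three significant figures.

h_p = 2.21 m

γ = ρg = 1324 × 9.81 / 1000 = 12.98844 kN/m³.
The plate makes 20° with the vertical, i.e. θ = 90° − 20° = 70° to the horizontal. Measuring y along the incline from the free-surface line, vertical depth h = y·sinθ with sinθ = 0.939693.
With the apex down, the centroid sits h/3 = 1/3 = 0.333333 m below the base (the top edge), so y_c = 2 + 0.333333 = 2.33333 m and h_c = 2.33333 × 0.939693 = 2.19261 m.
A = ½ × 2.6 × 1 = 1.3 m².
Resultant F = γ·h_c·A = 12.98844 × 2.19261 × 1.3 = 37.0222 kN.
I_c = b·h³/36 = 2.6 × 1³/36 = 0.0722222 m⁴.
Centre of pressure: y_p = y_c + I_c/(y_c·A) = 2.33333 + 0.0722222/(2.33333 × 1.3) = 2.33333 + 0.0238096 = 2.35714 m along the plane.
Vertically, h_p = y_p·sinθ = 2.35714 × 0.939693 = 2.21499 m.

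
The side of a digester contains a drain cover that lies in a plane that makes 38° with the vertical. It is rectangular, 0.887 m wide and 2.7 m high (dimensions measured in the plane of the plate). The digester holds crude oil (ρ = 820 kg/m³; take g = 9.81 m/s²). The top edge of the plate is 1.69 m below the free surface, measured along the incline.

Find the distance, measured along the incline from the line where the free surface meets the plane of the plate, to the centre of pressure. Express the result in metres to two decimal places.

γ = ρg = 820 × 9.81 / 1000 = 8.0442 kN/m³.
The plate makes 38° with the vertical, i.e. θ = 90° − 38° = 52° to the horizontal. Measuring y along the incline from the free-surface line, vertical depth h = y·sinθ with sinθ = 0.788011.
The centroid lies 2.7/2 = 1.35 m below the top edge, so y_c = 1.69 + 1.35 = 3.04 m and h_c = 3.04 × 0.788011 = 2.39555 m.
A = 0.887 × 2.7 = 2.3949 m².
Resultant F = γ·h_c·A = 8.0442 × 2.39555 × 2.3949 = 46.1504 kN.
I_c = b·h³/12 = 0.887 × 2.7³/12 = 1.4549 m⁴.
Centre of pressure: y_p = y_c + I_c/(y_c·A) = 3.04 + 1.4549/(3.04 × 2.3949) = 3.04 + 0.199835 = 3.23984 m along the plane.

y_p = 3.24 m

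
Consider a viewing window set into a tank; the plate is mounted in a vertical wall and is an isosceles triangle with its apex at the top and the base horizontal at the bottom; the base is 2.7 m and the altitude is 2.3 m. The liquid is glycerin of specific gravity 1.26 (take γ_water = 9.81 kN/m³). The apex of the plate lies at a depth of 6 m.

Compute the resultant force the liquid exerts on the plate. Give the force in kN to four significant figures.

F ≈ 289.1 kN

γ = 1.26 × 9.81 = 12.3606 kN/m³.
With the apex up, the centroid sits 2h/3 = 2 × 2.3/3 = 1.53333 m below the apex, so the centroid depth is h_c = 6 + 1.53333 = 7.53333 m.
A = ½ × 2.7 × 2.3 = 3.105 m².
Resultant F = γ·h_c·A = 12.3606 × 7.53333 × 3.105 = 289.127 kN.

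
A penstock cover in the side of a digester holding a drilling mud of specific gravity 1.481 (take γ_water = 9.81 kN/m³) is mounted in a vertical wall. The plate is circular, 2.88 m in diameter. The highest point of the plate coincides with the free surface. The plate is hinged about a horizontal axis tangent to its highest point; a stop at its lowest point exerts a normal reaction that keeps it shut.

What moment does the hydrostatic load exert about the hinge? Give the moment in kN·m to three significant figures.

γ = 1.481 × 9.81 = 14.52861 kN/m³.
The centroid is at the centre, 1.44 m below the top of the plate, so the centroid depth is h_c = 1.44 m.
A = π(1.44)² = 6.51441 m².
Resultant F = γ·h_c·A = 14.52861 × 1.44 × 6.51441 = 136.289 kN.
I_c = πr⁴/4 = π × 1.44⁴/4 = 3.37707 m⁴.
Centre of pressure: y_p = y_c + I_c/(y_c·A) = 1.44 + 3.37707/(1.44 × 6.51441) = 1.44 + 0.36 = 1.8 m along the plane.
The resultant acts 1.44 + 0.36 = 1.8 m (along the plate) below the hinge at the top edge, so the moment about the hinge is M = F × 1.8 = 136.289 × 1.8 = 245.32 kN·m.

M ≈ 245 kN·m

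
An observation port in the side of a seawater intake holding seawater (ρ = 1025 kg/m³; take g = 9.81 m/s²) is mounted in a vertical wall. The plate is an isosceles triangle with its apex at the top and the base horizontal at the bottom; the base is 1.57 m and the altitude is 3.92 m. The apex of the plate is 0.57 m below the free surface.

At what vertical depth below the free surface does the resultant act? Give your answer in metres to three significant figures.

h_p = 3.45 m

γ = ρg = 1025 × 9.81 / 1000 = 10.05525 kN/m³.
With the apex up, the centroid sits 2h/3 = 2 × 3.92/3 = 2.61333 m below the apex, so the centroid depth is h_c = 0.57 + 2.61333 = 3.18333 m.
A = ½ × 1.57 × 3.92 = 3.0772 m².
Resultant F = γ·h_c·A = 10.05525 × 3.18333 × 3.0772 = 98.4986 kN.
I_c = b·h³/36 = 1.57 × 3.92³/36 = 2.62697 m⁴.
Centre of pressure: y_p = y_c + I_c/(y_c·A) = 3.18333 + 2.62697/(3.18333 × 3.0772) = 3.18333 + 0.268175 = 3.45151 m along the plane.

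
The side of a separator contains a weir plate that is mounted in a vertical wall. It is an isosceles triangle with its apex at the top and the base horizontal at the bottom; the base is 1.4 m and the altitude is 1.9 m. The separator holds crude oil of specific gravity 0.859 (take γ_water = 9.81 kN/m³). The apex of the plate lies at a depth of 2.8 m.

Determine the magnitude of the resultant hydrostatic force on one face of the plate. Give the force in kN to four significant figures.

γ = 0.859 × 9.81 = 8.42679 kN/m³.
With the apex up, the centroid sits 2h/3 = 2 × 1.9/3 = 1.26667 m below the apex, so the centroid depth is h_c = 2.8 + 1.26667 = 4.06667 m.
A = ½ × 1.4 × 1.9 = 1.33 m².
Resultant F = γ·h_c·A = 8.42679 × 4.06667 × 1.33 = 45.5777 kN.

F ≈ 45.58 kN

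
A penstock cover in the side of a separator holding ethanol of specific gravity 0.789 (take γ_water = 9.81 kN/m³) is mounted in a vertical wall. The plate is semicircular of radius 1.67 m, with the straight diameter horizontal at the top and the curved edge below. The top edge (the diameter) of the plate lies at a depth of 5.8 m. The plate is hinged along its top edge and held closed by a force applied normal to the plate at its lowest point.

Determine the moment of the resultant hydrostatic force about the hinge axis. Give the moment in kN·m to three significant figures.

γ = 0.789 × 9.81 = 7.74009 kN/m³.
The centroid of a semicircle lies 4r/(3π) = 0.70877 m from the diameter, here below the top edge, so the centroid depth is h_c = 5.8 + 0.70877 = 6.50877 m.
A = πr²/2 = π × 1.67²/2 = 4.38079 m².
Resultant F = γ·h_c·A = 7.74009 × 6.50877 × 4.38079 = 220.697 kN.
I_c = (π/8 − 8/(9π))·r⁴ = 0.109757 × 1.67⁴ = 0.853686 m⁴.
Centre of pressure: y_p = y_c + I_c/(y_c·A) = 6.50877 + 0.853686/(6.50877 × 4.38079) = 6.50877 + 0.0299397 = 6.53871 m along the plane.
The resultant acts 0.70877 + 0.0299397 = 0.73871 m (along the plate) below the hinge at the top edge, so the moment about the hinge is M = F × 0.73871 = 220.697 × 0.73871 = 163.031 kN·m.

M ≈ 163 kN·m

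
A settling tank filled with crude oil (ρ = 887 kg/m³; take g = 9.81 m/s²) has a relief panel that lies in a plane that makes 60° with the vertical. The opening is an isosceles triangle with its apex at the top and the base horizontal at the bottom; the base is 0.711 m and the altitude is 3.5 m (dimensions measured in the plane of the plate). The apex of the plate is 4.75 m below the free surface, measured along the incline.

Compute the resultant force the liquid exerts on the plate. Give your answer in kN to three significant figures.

F ≈ 38.3 kN

γ = ρg = 887 × 9.81 / 1000 = 8.70147 kN/m³.
The plate makes 60° with the vertical, i.e. θ = 90° − 60° = 30° to the horizontal. Measuring y along the incline from the free-surface line, vertical depth h = y·sinθ with sinθ = 0.500000.
With the apex up, the centroid sits 2h/3 = 2 × 3.5/3 = 2.33333 m below the apex, so y_c = 4.75 + 2.33333 = 7.08333 m and h_c = 7.08333 × 0.500000 = 3.54167 m.
A = ½ × 0.711 × 3.5 = 1.24425 m².
Resultant F = γ·h_c·A = 8.70147 × 3.54167 × 1.24425 = 38.345 kN.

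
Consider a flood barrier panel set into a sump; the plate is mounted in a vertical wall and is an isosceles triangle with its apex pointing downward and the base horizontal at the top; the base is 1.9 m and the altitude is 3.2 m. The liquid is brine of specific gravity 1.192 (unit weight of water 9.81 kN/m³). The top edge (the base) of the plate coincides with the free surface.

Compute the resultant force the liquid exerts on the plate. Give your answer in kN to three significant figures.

γ = 1.192 × 9.81 = 11.69352 kN/m³.
With the apex down, the centroid sits h/3 = 3.2/3 = 1.06667 m below the base (the top edge), so the centroid depth is h_c = 1.06667 m.
A = ½ × 1.9 × 3.2 = 3.04 m².
Resultant F = γ·h_c·A = 11.69352 × 1.06667 × 3.04 = 37.9183 kN.

F ≈ 37.9 kN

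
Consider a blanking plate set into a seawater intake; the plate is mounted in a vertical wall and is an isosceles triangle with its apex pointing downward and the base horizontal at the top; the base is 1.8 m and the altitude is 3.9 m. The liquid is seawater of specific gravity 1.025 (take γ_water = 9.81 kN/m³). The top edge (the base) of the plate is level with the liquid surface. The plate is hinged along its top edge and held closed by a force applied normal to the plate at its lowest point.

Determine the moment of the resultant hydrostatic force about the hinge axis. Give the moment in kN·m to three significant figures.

γ = 1.025 × 9.81 = 10.05525 kN/m³.
With the apex down, the centroid sits h/3 = 3.9/3 = 1.3 m below the base (the top edge), so the centroid depth is h_c = 1.3 m.
A = ½ × 1.8 × 3.9 = 3.51 m².
Resultant F = γ·h_c·A = 10.05525 × 1.3 × 3.51 = 45.8821 kN.
I_c = b·h³/36 = 1.8 × 3.9³/36 = 2.96595 m⁴.
Centre of pressure: y_p = y_c + I_c/(y_c·A) = 1.3 + 2.96595/(1.3 × 3.51) = 1.3 + 0.65 = 1.95 m along the plane.
The resultant acts 1.3 + 0.65 = 1.95 m (along the plate) below the hinge at the top edge, so the moment about the hinge is M = F × 1.95 = 45.8821 × 1.95 = 89.4701 kN·m.

M ≈ 89.5 kN·m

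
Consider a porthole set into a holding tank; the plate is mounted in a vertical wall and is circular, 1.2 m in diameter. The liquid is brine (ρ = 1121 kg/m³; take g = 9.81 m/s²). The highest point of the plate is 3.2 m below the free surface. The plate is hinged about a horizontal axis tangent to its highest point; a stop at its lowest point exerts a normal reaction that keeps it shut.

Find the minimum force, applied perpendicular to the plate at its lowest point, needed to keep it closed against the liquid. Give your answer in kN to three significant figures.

γ = ρg = 1121 × 9.81 / 1000 = 10.99701 kN/m³.
The centroid is at the centre, 0.6 m below the top of the plate, so the centroid depth is h_c = 3.2 + 0.6 = 3.8 m.
A = π(0.6)² = 1.13097 m².
Resultant F = γ·h_c·A = 10.99701 × 3.8 × 1.13097 = 47.2617 kN.
I_c = πr⁴/4 = π × 0.6⁴/4 = 0.101788 m⁴.
Centre of pressure: y_p = y_c + I_c/(y_c·A) = 3.8 + 0.101788/(3.8 × 1.13097) = 3.8 + 0.0236844 = 3.82368 m along the plane.
The resultant acts 0.6 + 0.0236844 = 0.623684 m (along the plate) below the hinge at the top edge, so the moment about the hinge is M = F × 0.623684 = 47.2617 × 0.623684 = 29.4764 kN·m.
A normal force at the bottom, 1.2 m from the hinge, must supply this moment: P = 29.4764/1.2 = 24.5637 kN.

P ≈ 24.6 kN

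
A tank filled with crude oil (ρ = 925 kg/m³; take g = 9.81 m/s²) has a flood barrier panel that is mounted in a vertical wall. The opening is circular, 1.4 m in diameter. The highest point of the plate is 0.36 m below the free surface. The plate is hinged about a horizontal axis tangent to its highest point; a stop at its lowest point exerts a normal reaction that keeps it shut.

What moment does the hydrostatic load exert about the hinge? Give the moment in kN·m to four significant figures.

γ = ρg = 925 × 9.81 / 1000 = 9.07425 kN/m³.
The centroid is at the centre, 0.7 m below the top of the plate, so the centroid depth is h_c = 0.36 + 0.7 = 1.06 m.
A = π(0.7)² = 1.53938 m².
Resultant F = γ·h_c·A = 9.07425 × 1.06 × 1.53938 = 14.8068 kN.
I_c = πr⁴/4 = π × 0.7⁴/4 = 0.188574 m⁴.
Centre of pressure: y_p = y_c + I_c/(y_c·A) = 1.06 + 0.188574/(1.06 × 1.53938) = 1.06 + 0.115566 = 1.17557 m along the plane.
The resultant acts 0.7 + 0.115566 = 0.815566 m (along the plate) below the hinge at the top edge, so the moment about the hinge is M = F × 0.815566 = 14.8068 × 0.815566 = 12.0759 kN·m.

M ≈ 12.08 kN·m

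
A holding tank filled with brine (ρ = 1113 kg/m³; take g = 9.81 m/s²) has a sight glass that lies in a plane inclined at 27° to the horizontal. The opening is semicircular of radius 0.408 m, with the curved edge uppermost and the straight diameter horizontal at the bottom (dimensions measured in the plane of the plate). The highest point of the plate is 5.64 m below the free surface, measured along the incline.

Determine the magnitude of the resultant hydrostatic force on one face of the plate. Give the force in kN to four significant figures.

F ≈ 7.615 kN

γ = ρg = 1113 × 9.81 / 1000 = 10.91853 kN/m³.
Let θ = 27° be the plate's angle to the horizontal; measure y along the incline from where the plane meets the free surface. Vertical depth h = y·sinθ with sinθ = 0.453990.
The centroid lies 4r/(3π) = 0.173161 m above the diameter, so r − 4r/(3π) = 0.408 − 0.173161 = 0.234839 m below the topmost point, so y_c = 5.64 + 0.234839 = 5.87484 m and h_c = 5.87484 × 0.453990 = 2.66712 m.
A = πr²/2 = π × 0.408²/2 = 0.261481 m².
Resultant F = γ·h_c·A = 10.91853 × 2.66712 × 0.261481 = 7.6146 kN.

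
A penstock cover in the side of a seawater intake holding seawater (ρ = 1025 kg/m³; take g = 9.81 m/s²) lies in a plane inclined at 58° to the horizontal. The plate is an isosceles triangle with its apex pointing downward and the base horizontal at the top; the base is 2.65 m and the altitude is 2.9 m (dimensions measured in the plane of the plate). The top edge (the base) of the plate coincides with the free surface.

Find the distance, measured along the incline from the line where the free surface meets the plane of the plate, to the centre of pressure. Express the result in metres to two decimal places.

y_p = 1.45 m

γ = ρg = 1025 × 9.81 / 1000 = 10.05525 kN/m³.
Let θ = 58° be the plate's angle to the horizontal; measure y along the incline from where the plane meets the free surface. Vertical depth h = y·sinθ with sinθ = 0.848048.
With the apex down, the centroid sits h/3 = 2.9/3 = 0.966667 m below the base (the top edge), so y_c = 0.966667 m and h_c = 0.966667 × 0.848048 = 0.81978 m.
A = ½ × 2.65 × 2.9 = 3.8425 m².
Resultant F = γ·h_c·A = 10.05525 × 0.81978 × 3.8425 = 31.6741 kN.
I_c = b·h³/36 = 2.65 × 2.9³/36 = 1.7953 m⁴.
Centre of pressure: y_p = y_c + I_c/(y_c·A) = 0.966667 + 1.7953/(0.966667 × 3.8425) = 0.966667 + 0.483333 = 1.45 m along the plane.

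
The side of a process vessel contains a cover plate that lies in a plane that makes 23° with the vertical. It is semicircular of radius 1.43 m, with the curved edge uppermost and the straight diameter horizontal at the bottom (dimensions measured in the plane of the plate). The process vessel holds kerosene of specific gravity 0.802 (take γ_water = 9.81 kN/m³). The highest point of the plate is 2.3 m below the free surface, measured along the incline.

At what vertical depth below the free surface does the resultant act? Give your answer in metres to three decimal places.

h_p = 2.917 m

γ = 0.802 × 9.81 = 7.86762 kN/m³.
The plate makes 23° with the vertical, i.e. θ = 90° − 23° = 67° to the horizontal. Measuring y along the incline from the free-surface line, vertical depth h = y·sinθ with sinθ = 0.920505.
The centroid lies 4r/(3π) = 0.606911 m above the diameter, so r − 4r/(3π) = 1.43 − 0.606911 = 0.823089 m below the topmost point, so y_c = 2.3 + 0.823089 = 3.12309 m and h_c = 3.12309 × 0.920505 = 2.87482 m.
A = πr²/2 = π × 1.43²/2 = 3.21212 m².
Resultant F = γ·h_c·A = 7.86762 × 2.87482 × 3.21212 = 72.6517 kN.
I_c = (π/8 − 8/(9π))·r⁴ = 0.109757 × 1.43⁴ = 0.458962 m⁴.
Centre of pressure: y_p = y_c + I_c/(y_c·A) = 3.12309 + 0.458962/(3.12309 × 3.21212) = 3.12309 + 0.045751 = 3.16884 m along the plane.
Vertically, h_p = y_p·sinθ = 3.16884 × 0.920505 = 2.91693 m.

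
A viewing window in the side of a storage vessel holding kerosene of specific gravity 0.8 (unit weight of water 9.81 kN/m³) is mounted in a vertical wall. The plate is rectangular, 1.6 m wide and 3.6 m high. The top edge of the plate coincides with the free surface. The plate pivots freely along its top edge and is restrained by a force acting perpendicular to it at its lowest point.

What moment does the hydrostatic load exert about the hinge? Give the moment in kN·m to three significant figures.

γ = 0.8 × 9.81 = 7.848 kN/m³.
The centroid lies 3.6/2 = 1.8 m below the top edge, so the centroid depth is h_c = 1.8 m.
A = 1.6 × 3.6 = 5.76 m².
Resultant F = γ·h_c·A = 7.848 × 1.8 × 5.76 = 81.3681 kN.
I_c = b·h³/12 = 1.6 × 3.6³/12 = 6.2208 m⁴.
Centre of pressure: y_p = y_c + I_c/(y_c·A) = 1.8 + 6.2208/(1.8 × 5.76) = 1.8 + 0.6 = 2.4 m along the plane.
The resultant acts 1.8 + 0.6 = 2.4 m (along the plate) below the hinge at the top edge, so the moment about the hinge is M = F × 2.4 = 81.3681 × 2.4 = 195.283 kN·m.

M ≈ 195 kN·m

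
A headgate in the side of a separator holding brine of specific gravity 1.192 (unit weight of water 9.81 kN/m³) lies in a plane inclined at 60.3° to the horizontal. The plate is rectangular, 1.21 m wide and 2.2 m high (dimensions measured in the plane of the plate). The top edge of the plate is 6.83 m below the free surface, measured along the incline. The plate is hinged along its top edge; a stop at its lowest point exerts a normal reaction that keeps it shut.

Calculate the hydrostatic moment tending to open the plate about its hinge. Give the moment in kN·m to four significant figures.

M ≈ 246.8 kN·m

γ = 1.192 × 9.81 = 11.69352 kN/m³.
Let θ = 60.3° be the plate's angle to the horizontal; measure y along the incline from where the plane meets the free surface. Vertical depth h = y·sinθ with sinθ = 0.868632.
The centroid lies 2.2/2 = 1.1 m below the top edge, so y_c = 6.83 + 1.1 = 7.93 m and h_c = 7.93 × 0.868632 = 6.88825 m.
A = 1.21 × 2.2 = 2.662 m².
Resultant F = γ·h_c·A = 11.69352 × 6.88825 × 2.662 = 214.418 kN.
I_c = b·h³/12 = 1.21 × 2.2³/12 = 1.07367 m⁴.
Centre of pressure: y_p = y_c + I_c/(y_c·A) = 7.93 + 1.07367/(7.93 × 2.662) = 7.93 + 0.0508615 = 7.98086 m along the plane.
The resultant acts 1.1 + 0.0508615 = 1.15086 m (along the plate) below the hinge at the top edge, so the moment about the hinge is M = F × 1.15086 = 214.418 × 1.15086 = 246.765 kN·m.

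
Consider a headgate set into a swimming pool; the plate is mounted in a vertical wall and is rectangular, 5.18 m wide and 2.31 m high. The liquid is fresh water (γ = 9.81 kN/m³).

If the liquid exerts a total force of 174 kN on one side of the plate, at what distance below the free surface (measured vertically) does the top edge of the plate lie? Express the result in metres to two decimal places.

d_top ≈ 0.33 m

γ = 9.81 kN/m³.
A = 5.18 × 2.31 = 11.9658 m².
From F = γ·h_c·A, the centroid depth is h_c = 174/(9.81 × 11.9658) = 1.48231 m.
The centroid lies 2.31/2 = 1.155 m below the top edge, so the top edge sits at h_top = 1.48231 − 1.155 = 0.32731 m below the surface.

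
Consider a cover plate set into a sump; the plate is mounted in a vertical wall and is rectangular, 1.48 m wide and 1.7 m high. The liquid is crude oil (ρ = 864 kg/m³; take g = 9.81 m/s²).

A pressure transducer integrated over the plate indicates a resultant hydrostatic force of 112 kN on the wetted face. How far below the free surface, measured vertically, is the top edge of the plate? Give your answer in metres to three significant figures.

d_top ≈ 4.40 m

γ = ρg = 864 × 9.81 / 1000 = 8.47584 kN/m³.
A = 1.48 × 1.7 = 2.516 m².
From F = γ·h_c·A, the centroid depth is h_c = 112/(8.47584 × 2.516) = 5.252 m.
The centroid lies 1.7/2 = 0.85 m below the top edge, so the top edge sits at h_top = 5.252 − 0.85 = 4.402 m below the surface.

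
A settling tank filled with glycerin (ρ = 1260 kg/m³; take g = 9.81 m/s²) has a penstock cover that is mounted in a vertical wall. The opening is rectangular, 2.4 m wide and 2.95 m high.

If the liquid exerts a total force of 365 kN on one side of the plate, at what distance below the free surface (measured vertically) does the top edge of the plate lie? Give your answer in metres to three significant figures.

d_top ≈ 2.70 m

γ = ρg = 1260 × 9.81 / 1000 = 12.3606 kN/m³.
A = 2.4 × 2.95 = 7.08 m².
From F = γ·h_c·A, the centroid depth is h_c = 365/(12.3606 × 7.08) = 4.17081 m.
The centroid lies 2.95/2 = 1.475 m below the top edge, so the top edge sits at h_top = 4.17081 − 1.475 = 2.69581 m below the surface.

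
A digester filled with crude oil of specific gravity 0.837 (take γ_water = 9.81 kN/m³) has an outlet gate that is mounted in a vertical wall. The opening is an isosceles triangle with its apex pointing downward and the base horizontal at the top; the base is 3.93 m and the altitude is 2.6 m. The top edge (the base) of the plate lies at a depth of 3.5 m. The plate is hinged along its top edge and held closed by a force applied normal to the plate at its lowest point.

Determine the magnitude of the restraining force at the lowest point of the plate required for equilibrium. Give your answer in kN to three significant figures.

γ = 0.837 × 9.81 = 8.21097 kN/m³.
With the apex down, the centroid sits h/3 = 2.6/3 = 0.866667 m below the base (the top edge), so the centroid depth is h_c = 3.5 + 0.866667 = 4.36667 m.
A = ½ × 3.93 × 2.6 = 5.109 m².
Resultant F = γ·h_c·A = 8.21097 × 4.36667 × 5.109 = 183.181 kN.
I_c = b·h³/36 = 3.93 × 2.6³/36 = 1.91871 m⁴.
Centre of pressure: y_p = y_c + I_c/(y_c·A) = 4.36667 + 1.91871/(4.36667 × 5.109) = 4.36667 + 0.0860049 = 4.45267 m along the plane.
The resultant acts 0.866667 + 0.0860049 = 0.952672 m (along the plate) below the hinge at the top edge, so the moment about the hinge is M = F × 0.952672 = 183.181 × 0.952672 = 174.511 kN·m.
A normal force at the bottom, 2.6 m from the hinge, must supply this moment: P = 174.511/2.6 = 67.1196 kN.

P ≈ 67.1 kN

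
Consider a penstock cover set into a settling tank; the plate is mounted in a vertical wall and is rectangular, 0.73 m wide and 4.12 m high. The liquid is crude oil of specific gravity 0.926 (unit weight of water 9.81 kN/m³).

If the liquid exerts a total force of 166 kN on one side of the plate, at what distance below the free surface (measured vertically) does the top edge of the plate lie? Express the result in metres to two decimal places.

γ = 0.926 × 9.81 = 9.08406 kN/m³.
A = 0.73 × 4.12 = 3.0076 m².
From F = γ·h_c·A, the centroid depth is h_c = 166/(9.08406 × 3.0076) = 6.07586 m.
The centroid lies 4.12/2 = 2.06 m below the top edge, so the top edge sits at h_top = 6.07586 − 2.06 = 4.01586 m below the surface.

d_top ≈ 4.02 m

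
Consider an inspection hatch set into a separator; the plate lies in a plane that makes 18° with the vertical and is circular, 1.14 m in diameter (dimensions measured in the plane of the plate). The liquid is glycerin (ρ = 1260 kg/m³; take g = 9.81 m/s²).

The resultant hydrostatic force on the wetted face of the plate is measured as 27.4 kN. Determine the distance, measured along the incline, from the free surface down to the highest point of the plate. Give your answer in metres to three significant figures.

y_top ≈ 1.71 m

γ = ρg = 1260 × 9.81 / 1000 = 12.3606 kN/m³.
A = π(0.57)² = 1.0207 m².
From F = γ·h_c·A, the centroid depth is h_c = 27.4/(12.3606 × 1.0207) = 2.17177 m.
The plate makes 18° with the vertical, i.e. θ = 90° − 18° = 72° to the horizontal. Measuring y along the incline from the free-surface line, vertical depth h = y·sinθ with sinθ = 0.951057.
Along the incline, y_c = h_c/sinθ = 2.17177/0.951057 = 2.28353 m.
The centroid is at the centre, 0.57 m below the top of the plate, so the highest point sits at y_top = 2.28353 − 0.57 = 1.71353 m along the incline.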